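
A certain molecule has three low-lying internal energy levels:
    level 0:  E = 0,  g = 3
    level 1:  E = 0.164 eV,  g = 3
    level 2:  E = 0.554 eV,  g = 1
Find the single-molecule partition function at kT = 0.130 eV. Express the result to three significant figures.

Z = 3.86

Eᵢ/kT = 0, 1.2615, 4.2615.
Z = Σ gᵢe^(−Eᵢ/kT) = 3·e^(−0) + 3·e^(−1.2615) + 1·e^(−4.2615) = 3.0000 + 0.84969 + 0.014101 = 3.8638.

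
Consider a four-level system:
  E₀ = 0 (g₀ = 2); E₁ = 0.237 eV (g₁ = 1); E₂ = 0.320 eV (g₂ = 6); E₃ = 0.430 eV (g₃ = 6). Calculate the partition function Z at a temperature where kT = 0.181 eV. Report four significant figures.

Z = 3.852

Eᵢ/kT = 0, 1.30939, 1.76796, 2.37569.
Z = Σ gᵢe^(−Eᵢ/kT) = 2·e^(−0) + 1·e^(−1.30939) + 6·e^(−1.76796) + 6·e^(−2.37569) = 2.00000 + 0.269985 + 1.02408 + 0.557702 = 3.85177.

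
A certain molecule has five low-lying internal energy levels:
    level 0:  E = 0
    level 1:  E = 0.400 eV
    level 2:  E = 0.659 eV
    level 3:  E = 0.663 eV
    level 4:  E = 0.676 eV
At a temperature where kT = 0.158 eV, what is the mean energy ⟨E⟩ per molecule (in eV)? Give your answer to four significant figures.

0.05458 eV

Eᵢ/kT = 0, 2.53165, 4.17089, 4.19620, 4.27848.
Z = Σ e^(−Eᵢ/kT) = e^(−0) + e^(−2.53165) + e^(−4.17089) + e^(−4.19620) + e^(−4.27848) = 1.00000 + 0.0795277 + 0.0154385 + 0.0150527 + 0.0138637 = 1.12388.
⟨E⟩ = Σ Eᵢ e^(−Eᵢ/kT) / Z = (0·1.00000 + 0.400·0.0795277 + 0.659·0.0154385 + 0.663·0.0150527 + 0.676·0.0138637) / 1.12388 = 0.05458 eV.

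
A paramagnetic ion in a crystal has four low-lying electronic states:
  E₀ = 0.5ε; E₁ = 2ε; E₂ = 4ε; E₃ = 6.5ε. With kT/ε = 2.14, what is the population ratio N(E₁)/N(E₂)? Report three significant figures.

2.55

n₁/n₂ = exp[−(E₁−E₂)/kT] = exp(−(-2ε)/(2.14ε)) = exp(0.93458) = 2.55.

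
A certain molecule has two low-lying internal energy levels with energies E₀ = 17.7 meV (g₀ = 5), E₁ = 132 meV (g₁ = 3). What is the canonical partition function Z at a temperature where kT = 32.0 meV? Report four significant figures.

Eᵢ/kT = 0.553125, 4.12500.
Z = Σ gᵢe^(−Eᵢ/kT) = 5·e^(−0.553125) + 3·e^(−4.12500) = 2.87575 + 0.0484905 = 2.92424.

Z = 2.924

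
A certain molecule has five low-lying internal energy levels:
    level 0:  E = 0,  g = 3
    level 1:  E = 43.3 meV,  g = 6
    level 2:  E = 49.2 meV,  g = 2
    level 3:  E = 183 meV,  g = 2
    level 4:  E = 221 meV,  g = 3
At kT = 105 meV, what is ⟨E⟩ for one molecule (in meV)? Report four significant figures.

42.33 meV

Eᵢ/kT = 0, 0.412381, 0.468571, 1.74286, 2.10476.
Z = Σ gᵢe^(−Eᵢ/kT) = 3·e^(−0) + 6·e^(−0.412381) + 2·e^(−0.468571) + 2·e^(−1.74286) + 3·e^(−2.10476) = 3.00000 + 3.97243 + 1.25179 + 0.350038 + 0.365625 = 8.93988.
⟨E⟩ = Σ Eᵢ gᵢe^(−Eᵢ/kT) / Z = (0·3.00000 + 43.3·3.97243 + 49.2·1.25179 + 183·0.350038 + 221·0.365625) / 8.93988 = 42.33 meV.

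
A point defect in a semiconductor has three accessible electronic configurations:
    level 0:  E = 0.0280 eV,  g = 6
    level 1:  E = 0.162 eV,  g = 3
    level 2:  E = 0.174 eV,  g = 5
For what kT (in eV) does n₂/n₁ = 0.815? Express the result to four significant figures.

0.01677 eV

n₂/n₁ = (g₂/g₁) exp[−(E₂−E₁)/kT] = 0.815.
⇒ (E₂−E₁)/kT = ln((5/3)/0.815) = ln(2.04499) = 0.715393.
kT = 0.012 eV / 0.715393 = 0.01677 eV.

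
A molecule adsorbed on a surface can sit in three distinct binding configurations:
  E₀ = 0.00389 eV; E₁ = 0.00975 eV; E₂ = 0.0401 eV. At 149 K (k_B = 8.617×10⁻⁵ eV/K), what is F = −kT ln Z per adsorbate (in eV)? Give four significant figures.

k_BT = 8.617×10⁻⁵ × 149 K = 0.0128393 eV.
Eᵢ/kT = 0.302976, 0.759387, 3.12322.
Z = Σ e^(−Eᵢ/kT) = e^(−0.302976) + e^(−0.759387) + e^(−3.12322) = 0.738617 + 0.467953 + 0.0440152 = 1.25059.
F = −kT ln Z = −0.0128393 × ln(1.25059) = −0.0128393 × 0.223615 = -0.002871 eV.

-0.002871 eV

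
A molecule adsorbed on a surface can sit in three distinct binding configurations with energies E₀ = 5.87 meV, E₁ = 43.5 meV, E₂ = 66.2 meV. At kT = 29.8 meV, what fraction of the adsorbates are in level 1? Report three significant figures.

Eᵢ/kT = 0.19698, 1.4597, 2.2215.
Z = Σ e^(−Eᵢ/kT) = e^(−0.19698) + e^(−1.4597) + e^(−2.2215) = 0.82121 + 0.23231 + 0.10845 = 1.1620.
P₁ = e^(−E₁/kT) / Z = 0.23231/1.1620 = 0.200.

0.200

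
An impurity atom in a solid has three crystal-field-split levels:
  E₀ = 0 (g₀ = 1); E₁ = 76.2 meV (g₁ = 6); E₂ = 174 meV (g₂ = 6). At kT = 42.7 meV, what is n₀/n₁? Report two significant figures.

n₀/n₁ = (g₀/g₁) exp[−(E₀−E₁)/kT] = (1/6) × exp(−(-76.2 meV)/(42.7 meV)) = (1/6) × exp(1.785) = 0.99.

0.99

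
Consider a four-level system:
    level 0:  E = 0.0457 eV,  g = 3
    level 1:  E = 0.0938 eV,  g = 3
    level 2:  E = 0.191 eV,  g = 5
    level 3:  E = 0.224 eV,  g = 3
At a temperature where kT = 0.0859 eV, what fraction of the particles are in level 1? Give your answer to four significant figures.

Eᵢ/kT = 0.532014, 1.09197, 2.22352, 2.60768.
Z = Σ gᵢe^(−Eᵢ/kT) = 3·e^(−0.532014) + 3·e^(−1.09197) + 5·e^(−2.22352) + 3·e^(−2.60768) = 1.76226 + 1.00666 + 0.541137 + 0.221116 = 3.53117.
P₁ = g₁ e^(−E₁/kT) / Z = 1.00666/3.53117 = 0.2851.

0.2851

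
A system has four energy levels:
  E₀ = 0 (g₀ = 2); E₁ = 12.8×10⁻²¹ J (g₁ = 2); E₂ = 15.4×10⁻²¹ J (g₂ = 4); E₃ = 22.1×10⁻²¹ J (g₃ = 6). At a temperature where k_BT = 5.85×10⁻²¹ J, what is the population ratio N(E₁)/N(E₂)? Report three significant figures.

0.780

n₁/n₂ = (g₁/g₂) exp[−(E₁−E₂)/kT] = (2/4) × exp(−(-2.6 ×10⁻²¹ J)/(5.85 ×10⁻²¹ J)) = (2/4) × exp(0.44444) = 0.780.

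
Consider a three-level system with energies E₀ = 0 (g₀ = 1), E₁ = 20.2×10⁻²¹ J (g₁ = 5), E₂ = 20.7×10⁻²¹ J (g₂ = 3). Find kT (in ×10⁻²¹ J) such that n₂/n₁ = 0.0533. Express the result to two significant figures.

n₂/n₁ = (g₂/g₁) exp[−(E₂−E₁)/kT] = 0.0533.
⇒ (E₂−E₁)/kT = ln((3/5)/0.0533) = ln(11.26) = 2.421.
kT = 0.5 ×10⁻²¹ J / 2.421 = 0.21 ×10⁻²¹ J.

0.21 ×10⁻²¹ J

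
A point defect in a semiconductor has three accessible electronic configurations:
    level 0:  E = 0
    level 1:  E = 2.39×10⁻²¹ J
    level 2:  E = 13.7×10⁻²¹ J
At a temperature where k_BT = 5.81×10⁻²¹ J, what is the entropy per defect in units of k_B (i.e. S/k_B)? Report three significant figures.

Eᵢ/kT = 0, 0.41136, 2.3580.
Z = Σ e^(−Eᵢ/kT) = e^(−0) + e^(−0.41136) + e^(−2.3580) = 1.0000 + 0.66275 + 0.094609 = 1.7574.
⟨E⟩ = Σ EᵢPᵢ = 1.6389 ×10⁻²¹ J.
S/k_B = ln Z + ⟨E⟩/kT = ln(1.7574) + 1.6389/5.81 = 0.56384 + 0.28208 = 0.846.

0.846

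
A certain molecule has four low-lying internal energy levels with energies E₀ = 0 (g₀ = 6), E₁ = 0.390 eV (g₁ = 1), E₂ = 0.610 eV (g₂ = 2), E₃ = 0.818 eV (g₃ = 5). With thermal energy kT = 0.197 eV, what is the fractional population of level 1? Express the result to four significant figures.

Eᵢ/kT = 0, 1.97970, 3.09645, 4.15228.
Z = Σ gᵢe^(−Eᵢ/kT) = 6·e^(−0) + 1·e^(−1.97970) + 2·e^(−3.09645) + 5·e^(−4.15228) = 6.00000 + 0.138111 + 0.0904188 + 0.0786426 = 6.30717.
P₁ = g₁ e^(−E₁/kT) / Z = 0.138111/6.30717 = 0.02190.

0.02190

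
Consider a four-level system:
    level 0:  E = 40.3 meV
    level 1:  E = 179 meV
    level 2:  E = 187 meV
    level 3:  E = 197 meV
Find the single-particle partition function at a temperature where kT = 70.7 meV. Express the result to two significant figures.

Eᵢ/kT = 0.5700, 2.532, 2.645, 2.786.
Z = Σ e^(−Eᵢ/kT) = e^(−0.5700) + e^(−2.532) + e^(−2.645) + e^(−2.786) = 0.5655 + 0.07950 + 0.07101 + 0.06167 = 0.7777.

Z = 0.78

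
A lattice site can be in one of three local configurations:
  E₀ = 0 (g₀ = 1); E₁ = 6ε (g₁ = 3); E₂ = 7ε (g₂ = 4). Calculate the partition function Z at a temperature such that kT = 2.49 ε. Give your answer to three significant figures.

Z = 1.51

Eᵢ/kT = 0, 2.4096, 2.8112.
Z = Σ gᵢe^(−Eᵢ/kT) = 1·e^(−0) + 3·e^(−2.4096) + 4·e^(−2.8112) = 1.0000 + 0.26955 + 0.24053 = 1.5101.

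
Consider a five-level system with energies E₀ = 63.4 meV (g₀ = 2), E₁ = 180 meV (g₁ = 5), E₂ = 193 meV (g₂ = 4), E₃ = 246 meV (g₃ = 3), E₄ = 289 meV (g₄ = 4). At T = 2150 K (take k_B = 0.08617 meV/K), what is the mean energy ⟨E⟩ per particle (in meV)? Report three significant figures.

k_BT = 0.08617 × 2150 K = 185.27 meV.
Eᵢ/kT = 0.34220, 0.97156, 1.0417, 1.3278, 1.5599.
Z = Σ gᵢe^(−Eᵢ/kT) = 2·e^(−0.34220) + 5·e^(−0.97156) + 4·e^(−1.0417) + 3·e^(−1.3278) + 4·e^(−1.5599) = 1.4204 + 1.8925 + 1.4114 + 0.79518 + 0.84063 = 6.3601.
⟨E⟩ = Σ Eᵢ gᵢe^(−Eᵢ/kT) / Z = (63.4·1.4204 + 180·1.8925 + 193·1.4114 + 246·0.79518 + 289·0.84063) / 6.3601 = 180 meV.

180 meV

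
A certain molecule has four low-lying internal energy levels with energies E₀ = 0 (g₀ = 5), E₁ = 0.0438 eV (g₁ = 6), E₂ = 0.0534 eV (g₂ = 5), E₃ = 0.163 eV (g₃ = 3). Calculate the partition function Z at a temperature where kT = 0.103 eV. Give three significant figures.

Eᵢ/kT = 0, 0.42524, 0.51845, 1.5825.
Z = Σ gᵢe^(−Eᵢ/kT) = 5·e^(−0) + 6·e^(−0.42524) + 5·e^(−0.51845) + 3·e^(−1.5825) = 5.0000 + 3.9217 + 2.9772 + 0.61638 = 12.515.

Z = 12.5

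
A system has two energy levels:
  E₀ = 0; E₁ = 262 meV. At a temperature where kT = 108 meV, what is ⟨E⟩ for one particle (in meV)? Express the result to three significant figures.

21.3 meV

Eᵢ/kT = 0, 2.4259.
Z = Σ e^(−Eᵢ/kT) = e^(−0) + e^(−2.4259) = 1.0000 + 0.088399 = 1.0884.
⟨E⟩ = Σ Eᵢ e^(−Eᵢ/kT) / Z = (0·1.0000 + 262·0.088399) / 1.0884 = 21.3 meV.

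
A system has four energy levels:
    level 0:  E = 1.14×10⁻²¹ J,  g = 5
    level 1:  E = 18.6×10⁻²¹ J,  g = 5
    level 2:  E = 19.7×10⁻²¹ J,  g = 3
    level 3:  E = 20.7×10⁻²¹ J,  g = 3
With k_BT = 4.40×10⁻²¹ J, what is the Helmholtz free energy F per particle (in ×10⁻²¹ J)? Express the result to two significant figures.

-6.1 ×10⁻²¹ J

Eᵢ/kT = 0.2591, 4.227, 4.477, 4.705.
Z = Σ gᵢe^(−Eᵢ/kT) = 5·e^(−0.2591) + 5·e^(−4.227) + 3·e^(−4.477) + 3·e^(−4.705) = 3.859 + 0.07298 + 0.03410 + 0.02715 = 3.993.
F = −kT ln Z = −4.40 × ln(3.993) = −4.40 × 1.385 = -6.1 ×10⁻²¹ J.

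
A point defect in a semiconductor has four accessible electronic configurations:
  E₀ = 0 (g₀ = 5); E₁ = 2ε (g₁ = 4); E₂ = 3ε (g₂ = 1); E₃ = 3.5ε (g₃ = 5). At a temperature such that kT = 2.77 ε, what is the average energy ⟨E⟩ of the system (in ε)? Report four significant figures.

Eᵢ/kT = 0, 0.722022, 1.08303, 1.26354.
Z = Σ gᵢe^(−Eᵢ/kT) = 5·e^(−0) + 4·e^(−0.722022) + 1·e^(−1.08303) + 5·e^(−1.26354) = 5.00000 + 1.94308 + 0.338568 + 1.41326 = 8.69491.
⟨E⟩ = Σ Eᵢ gᵢe^(−Eᵢ/kT) / Z = (0·5.00000 + 2·1.94308 + 3·0.338568 + 3.5·1.41326) / 8.69491 = 1.133 ε.

1.133 ε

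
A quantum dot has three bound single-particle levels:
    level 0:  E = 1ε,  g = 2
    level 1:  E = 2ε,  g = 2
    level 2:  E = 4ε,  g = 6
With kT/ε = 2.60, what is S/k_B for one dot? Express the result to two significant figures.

Eᵢ/kT = 0.3846, 0.7692, 1.538.
Z = Σ gᵢe^(−Eᵢ/kT) = 2·e^(−0.3846) + 2·e^(−0.7692) + 6·e^(−1.538) = 1.361 + 0.9268 + 1.289 = 3.577.
⟨E⟩ = Σ EᵢPᵢ = 2.340 ε.
S/k_B = ln Z + ⟨E⟩/kT = ln(3.577) + 2.340/2.60 = 1.275 + 0.9000 = 2.2.

2.2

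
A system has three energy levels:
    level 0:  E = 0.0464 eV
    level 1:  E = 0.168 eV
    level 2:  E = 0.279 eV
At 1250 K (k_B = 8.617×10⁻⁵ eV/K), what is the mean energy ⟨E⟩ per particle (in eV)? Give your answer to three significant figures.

0.0924 eV

k_BT = 8.617×10⁻⁵ × 1250 K = 0.10771 eV.
Eᵢ/kT = 0.43079, 1.5597, 2.5903.
Z = Σ e^(−Eᵢ/kT) = e^(−0.43079) + e^(−1.5597) + e^(−2.5903) = 0.65000 + 0.21020 + 0.074998 = 0.93520.
⟨E⟩ = Σ Eᵢ e^(−Eᵢ/kT) / Z = (0.0464·0.65000 + 0.168·0.21020 + 0.279·0.074998) / 0.93520 = 0.0924 eV.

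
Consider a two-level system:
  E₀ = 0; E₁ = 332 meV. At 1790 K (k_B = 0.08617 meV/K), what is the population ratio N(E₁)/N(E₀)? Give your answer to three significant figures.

k_BT = 0.08617 × 1790 K = 154.24 meV.
n₁/n₀ = exp[−(E₁−E₀)/kT] = exp(−(332 meV)/(154.24 meV)) = exp(-2.1525) = 0.116.

0.116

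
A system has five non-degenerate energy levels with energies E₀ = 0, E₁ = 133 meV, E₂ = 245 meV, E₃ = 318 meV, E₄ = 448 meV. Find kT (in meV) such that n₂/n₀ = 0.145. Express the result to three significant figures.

127 meV

n₂/n₀ = exp[−(E₂−E₀)/kT] = 0.145.
⇒ (E₂−E₀)/kT = ln(1/0.145) = ln(6.8966) = 1.9310.
kT = 245 meV / 1.9310 = 127 meV.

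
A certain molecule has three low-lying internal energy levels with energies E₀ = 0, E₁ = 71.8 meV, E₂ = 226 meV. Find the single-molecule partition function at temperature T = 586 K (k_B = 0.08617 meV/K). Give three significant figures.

Z = 1.25

k_BT = 0.08617 × 586 K = 50.496 meV.
Eᵢ/kT = 0, 1.4219, 4.4756.
Z = Σ e^(−Eᵢ/kT) = e^(−0) + e^(−1.4219) + e^(−4.4756) = 1.0000 + 0.24126 + 0.011383 = 1.2526.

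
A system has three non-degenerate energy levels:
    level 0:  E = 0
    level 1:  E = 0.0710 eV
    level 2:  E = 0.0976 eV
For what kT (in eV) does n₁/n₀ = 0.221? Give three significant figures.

n₁/n₀ = exp[−(E₁−E₀)/kT] = 0.221.
⇒ (E₁−E₀)/kT = ln(1/0.221) = ln(4.5249) = 1.5096.
kT = 0.0710 eV / 1.5096 = 0.0470 eV.

0.0470 eV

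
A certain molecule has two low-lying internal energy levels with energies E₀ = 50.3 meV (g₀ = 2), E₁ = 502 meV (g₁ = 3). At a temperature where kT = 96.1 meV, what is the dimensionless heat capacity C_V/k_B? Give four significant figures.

0.2933

Eᵢ/kT = 0.523413, 5.22373.
Z = Σ gᵢe^(−Eᵢ/kT) = 2·e^(−0.523413) + 3·e^(−5.22373) = 1.18499 + 0.0161616 = 1.20115.
⟨E⟩ = 56.3777 meV, ⟨E²⟩ = 5886.79 meV².
C_V/k_B = (⟨E²⟩ − ⟨E⟩²)/(kT)² = (5886.79 − 3178.45)/9235.21 = 0.2933.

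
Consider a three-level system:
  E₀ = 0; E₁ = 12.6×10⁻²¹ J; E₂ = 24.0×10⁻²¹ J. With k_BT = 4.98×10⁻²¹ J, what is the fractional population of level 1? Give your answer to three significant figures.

0.0732

Eᵢ/kT = 0, 2.5301, 4.8193.
Z = Σ e^(−Eᵢ/kT) = e^(−0) + e^(−2.5301) + e^(−4.8193) = 1.0000 + 0.079651 + 0.0080724 = 1.0877.
P₁ = e^(−E₁/kT) / Z = 0.079651/1.0877 = 0.0732.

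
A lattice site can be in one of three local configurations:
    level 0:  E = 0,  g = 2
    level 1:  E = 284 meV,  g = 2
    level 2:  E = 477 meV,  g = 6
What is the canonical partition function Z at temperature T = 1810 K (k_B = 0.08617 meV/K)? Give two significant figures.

Z = 2.6

k_BT = 0.08617 × 1810 K = 156.0 meV.
Eᵢ/kT = 0, 1.821, 3.058.
Z = Σ gᵢe^(−Eᵢ/kT) = 2·e^(−0) + 2·e^(−1.821) + 6·e^(−3.058) = 2.000 + 0.3237 + 0.2819 = 2.606.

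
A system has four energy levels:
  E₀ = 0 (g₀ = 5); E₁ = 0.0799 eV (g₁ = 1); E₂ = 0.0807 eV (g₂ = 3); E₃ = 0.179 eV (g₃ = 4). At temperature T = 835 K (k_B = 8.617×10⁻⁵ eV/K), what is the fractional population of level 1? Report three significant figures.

0.0496

k_BT = 8.617×10⁻⁵ × 835 K = 0.071952 eV.
Eᵢ/kT = 0, 1.1105, 1.1216, 2.4878.
Z = Σ gᵢe^(−Eᵢ/kT) = 5·e^(−0) + 1·e^(−1.1105) + 3·e^(−1.1216) + 4·e^(−2.4878) = 5.0000 + 0.32939 + 0.97727 + 0.33237 = 6.6390.
P₁ = g₁ e^(−E₁/kT) / Z = 0.32939/6.6390 = 0.0496.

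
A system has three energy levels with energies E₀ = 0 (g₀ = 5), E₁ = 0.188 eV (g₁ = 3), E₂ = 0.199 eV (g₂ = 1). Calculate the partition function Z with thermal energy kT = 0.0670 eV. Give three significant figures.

Eᵢ/kT = 0, 2.8060, 2.9701.
Z = Σ gᵢe^(−Eᵢ/kT) = 5·e^(−0) + 3·e^(−2.8060) + 1·e^(−2.9701) = 5.0000 + 0.18134 + 0.051298 = 5.2326.

Z = 5.23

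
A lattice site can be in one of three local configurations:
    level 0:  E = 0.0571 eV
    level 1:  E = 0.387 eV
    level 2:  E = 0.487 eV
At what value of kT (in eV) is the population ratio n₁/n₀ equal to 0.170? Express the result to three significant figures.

n₁/n₀ = exp[−(E₁−E₀)/kT] = 0.170.
⇒ (E₁−E₀)/kT = ln(1/0.170) = ln(5.8824) = 1.7720.
kT = 0.3299 eV / 1.7720 = 0.186 eV.

0.186 eV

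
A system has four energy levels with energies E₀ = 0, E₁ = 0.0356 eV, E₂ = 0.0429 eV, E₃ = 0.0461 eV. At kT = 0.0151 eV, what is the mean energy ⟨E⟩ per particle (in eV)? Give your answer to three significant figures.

0.00671 eV

Eᵢ/kT = 0, 2.3576, 2.8411, 3.0530.
Z = Σ e^(−Eᵢ/kT) = e^(−0) + e^(−2.3576) + e^(−2.8411) + e^(−3.0530) = 1.0000 + 0.094647 + 0.058361 + 0.047217 = 1.2002.
⟨E⟩ = Σ Eᵢ e^(−Eᵢ/kT) / Z = (0·1.0000 + 0.0356·0.094647 + 0.0429·0.058361 + 0.0461·0.047217) / 1.2002 = 0.00671 eV.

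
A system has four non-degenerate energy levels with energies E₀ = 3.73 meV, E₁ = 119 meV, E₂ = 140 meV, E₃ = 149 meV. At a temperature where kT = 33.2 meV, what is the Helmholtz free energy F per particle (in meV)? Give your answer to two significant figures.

1.8 meV

Eᵢ/kT = 0.1123, 3.584, 4.217, 4.488.
Z = Σ e^(−Eᵢ/kT) = e^(−0.1123) + e^(−3.584) + e^(−4.217) + e^(−4.488) = 0.8938 + 0.02776 + 0.01474 + 0.01124 = 0.9475.
F = −kT ln Z = −33.2 × ln(0.9475) = −33.2 × -0.05393 = 1.8 meV.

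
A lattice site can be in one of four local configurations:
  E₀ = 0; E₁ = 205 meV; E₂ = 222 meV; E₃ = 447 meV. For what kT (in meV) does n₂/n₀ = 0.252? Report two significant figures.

160 meV

n₂/n₀ = exp[−(E₂−E₀)/kT] = 0.252.
⇒ (E₂−E₀)/kT = ln(1/0.252) = ln(3.968) = 1.378.
kT = 222 meV / 1.378 = 160 meV.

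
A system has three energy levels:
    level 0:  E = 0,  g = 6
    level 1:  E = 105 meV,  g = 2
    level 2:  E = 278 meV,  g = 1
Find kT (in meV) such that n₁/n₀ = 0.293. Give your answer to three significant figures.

814 meV

n₁/n₀ = (g₁/g₀) exp[−(E₁−E₀)/kT] = 0.293.
⇒ (E₁−E₀)/kT = ln((2/6)/0.293) = ln(1.1377) = 0.12901.
kT = 105 meV / 0.12901 = 814 meV.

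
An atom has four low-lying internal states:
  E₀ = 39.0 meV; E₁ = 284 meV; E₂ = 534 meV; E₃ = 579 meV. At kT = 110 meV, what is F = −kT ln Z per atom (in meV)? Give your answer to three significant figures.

25.9 meV

Eᵢ/kT = 0.35455, 2.5818, 4.8545, 5.2636.
Z = Σ e^(−Eᵢ/kT) = e^(−0.35455) + e^(−2.5818) + e^(−4.8545) + e^(−5.2636) = 0.70149 + 0.075638 + 0.0077932 + 0.0051766 = 0.79010.
F = −kT ln Z = −110 × ln(0.79010) = −110 × -0.23560 = 25.9 meV.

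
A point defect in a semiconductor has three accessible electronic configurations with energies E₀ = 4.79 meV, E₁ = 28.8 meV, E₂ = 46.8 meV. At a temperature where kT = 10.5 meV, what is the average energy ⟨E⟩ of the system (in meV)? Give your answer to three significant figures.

7.65 meV

Eᵢ/kT = 0.45619, 2.7429, 4.4571.
Z = Σ e^(−Eᵢ/kT) = e^(−0.45619) + e^(−2.7429) + e^(−4.4571) = 0.63369 + 0.064383 + 0.011596 = 0.70967.
⟨E⟩ = Σ Eᵢ e^(−Eᵢ/kT) / Z = (4.79·0.63369 + 28.8·0.064383 + 46.8·0.011596) / 0.70967 = 7.65 meV.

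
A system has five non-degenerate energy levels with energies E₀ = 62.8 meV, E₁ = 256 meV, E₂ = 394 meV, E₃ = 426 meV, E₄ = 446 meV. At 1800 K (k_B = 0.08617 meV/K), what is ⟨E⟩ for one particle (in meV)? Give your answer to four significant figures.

k_BT = 0.08617 × 1800 K = 155.106 meV.
Eᵢ/kT = 0.404884, 1.65048, 2.54020, 2.74651, 2.87545.
Z = Σ e^(−Eᵢ/kT) = e^(−0.404884) + e^(−1.65048) + e^(−2.54020) + e^(−2.74651) + e^(−2.87545) = 0.667054 + 0.191958 + 0.0788506 + 0.0641514 + 0.0563908 = 1.05840.
⟨E⟩ = Σ Eᵢ e^(−Eᵢ/kT) / Z = (62.8·0.667054 + 256·0.191958 + 394·0.0788506 + 426·0.0641514 + 446·0.0563908) / 1.05840 = 164.9 meV.

164.9 meV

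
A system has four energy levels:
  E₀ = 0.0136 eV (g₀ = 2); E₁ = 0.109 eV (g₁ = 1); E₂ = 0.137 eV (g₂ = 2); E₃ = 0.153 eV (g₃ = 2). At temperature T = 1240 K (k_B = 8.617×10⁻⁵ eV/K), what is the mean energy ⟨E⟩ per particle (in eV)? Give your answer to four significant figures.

0.06733 eV

k_BT = 8.617×10⁻⁵ × 1240 K = 0.106851 eV.
Eᵢ/kT = 0.127280, 1.02011, 1.28216, 1.43190.
Z = Σ gᵢe^(−Eᵢ/kT) = 2·e^(−0.127280) + 1·e^(−1.02011) + 2·e^(−1.28216) + 2·e^(−1.43190) = 1.76097 + 0.360555 + 0.554875 + 0.477709 = 3.15411.
⟨E⟩ = Σ Eᵢ gᵢe^(−Eᵢ/kT) / Z = (0.0136·1.76097 + 0.109·0.360555 + 0.137·0.554875 + 0.153·0.477709) / 3.15411 = 0.06733 eV.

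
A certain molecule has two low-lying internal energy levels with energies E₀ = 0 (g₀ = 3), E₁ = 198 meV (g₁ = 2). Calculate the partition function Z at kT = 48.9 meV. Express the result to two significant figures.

Eᵢ/kT = 0, 4.049.
Z = Σ gᵢe^(−Eᵢ/kT) = 3·e^(−0) + 2·e^(−4.049) = 3.000 + 0.03488 = 3.035.

Z = 3.0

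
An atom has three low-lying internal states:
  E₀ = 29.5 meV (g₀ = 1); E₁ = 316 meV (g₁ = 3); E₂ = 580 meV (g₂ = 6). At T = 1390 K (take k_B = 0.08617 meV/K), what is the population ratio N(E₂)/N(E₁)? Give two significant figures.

k_BT = 0.08617 × 1390 K = 119.8 meV.
n₂/n₁ = (g₂/g₁) exp[−(E₂−E₁)/kT] = (6/3) × exp(−(264 meV)/(119.8 meV)) = (6/3) × exp(-2.204) = 0.22.

0.22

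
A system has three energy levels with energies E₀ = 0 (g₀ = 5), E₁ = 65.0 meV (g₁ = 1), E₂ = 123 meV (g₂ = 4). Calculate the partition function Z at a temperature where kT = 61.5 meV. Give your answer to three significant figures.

Eᵢ/kT = 0, 1.0569, 2.0000.
Z = Σ gᵢe^(−Eᵢ/kT) = 5·e^(−0) + 1·e^(−1.0569) + 4·e^(−2.0000) = 5.0000 + 0.34753 + 0.54134 = 5.8889.

Z = 5.89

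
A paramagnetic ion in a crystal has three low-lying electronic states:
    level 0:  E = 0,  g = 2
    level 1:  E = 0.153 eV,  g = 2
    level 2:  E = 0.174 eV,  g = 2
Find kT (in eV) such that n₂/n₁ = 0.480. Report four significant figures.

n₂/n₁ = (g₂/g₁) exp[−(E₂−E₁)/kT] = 0.480.
⇒ (E₂−E₁)/kT = ln((2/2)/0.480) = ln(2.08333) = 0.733968.
kT = 0.021 eV / 0.733968 = 0.02861 eV.

0.02861 eV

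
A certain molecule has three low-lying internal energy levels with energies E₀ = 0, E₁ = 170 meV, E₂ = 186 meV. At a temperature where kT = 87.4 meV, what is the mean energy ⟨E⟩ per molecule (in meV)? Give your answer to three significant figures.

36.8 meV

Eᵢ/kT = 0, 1.9451, 2.1281.
Z = Σ e^(−Eᵢ/kT) = e^(−0) + e^(−1.9451) + e^(−2.1281) = 1.0000 + 0.14297 + 0.11906 = 1.2620.
⟨E⟩ = Σ Eᵢ e^(−Eᵢ/kT) / Z = (0·1.0000 + 170·0.14297 + 186·0.11906) / 1.2620 = 36.8 meV.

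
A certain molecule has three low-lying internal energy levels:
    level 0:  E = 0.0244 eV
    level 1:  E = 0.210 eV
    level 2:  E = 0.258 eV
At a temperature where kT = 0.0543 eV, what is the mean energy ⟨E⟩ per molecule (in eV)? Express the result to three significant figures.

0.0332 eV

Eᵢ/kT = 0.44936, 3.8674, 4.7514.
Z = Σ e^(−Eᵢ/kT) = e^(−0.44936) + e^(−3.8674) + e^(−4.7514) = 0.63804 + 0.020913 + 0.0086396 = 0.66759.
⟨E⟩ = Σ Eᵢ e^(−Eᵢ/kT) / Z = (0.0244·0.63804 + 0.210·0.020913 + 0.258·0.0086396) / 0.66759 = 0.0332 eV.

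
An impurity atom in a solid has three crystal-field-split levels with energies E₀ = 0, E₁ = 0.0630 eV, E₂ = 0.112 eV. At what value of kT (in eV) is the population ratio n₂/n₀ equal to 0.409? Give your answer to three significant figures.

n₂/n₀ = exp[−(E₂−E₀)/kT] = 0.409.
⇒ (E₂−E₀)/kT = ln(1/0.409) = ln(2.4450) = 0.89405.
kT = 0.112 eV / 0.89405 = 0.125 eV.

0.125 eV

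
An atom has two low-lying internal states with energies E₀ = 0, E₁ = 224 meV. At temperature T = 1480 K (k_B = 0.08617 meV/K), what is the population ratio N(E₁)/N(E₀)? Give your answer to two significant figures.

k_BT = 0.08617 × 1480 K = 127.5 meV.
n₁/n₀ = exp[−(E₁−E₀)/kT] = exp(−(224 meV)/(127.5 meV)) = exp(-1.757) = 0.17.

0.17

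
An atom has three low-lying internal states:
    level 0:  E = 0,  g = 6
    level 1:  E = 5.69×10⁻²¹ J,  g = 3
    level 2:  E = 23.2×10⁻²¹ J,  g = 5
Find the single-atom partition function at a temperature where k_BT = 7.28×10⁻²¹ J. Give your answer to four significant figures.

Z = 7.580

Eᵢ/kT = 0, 0.781593, 3.18681.
Z = Σ gᵢe^(−Eᵢ/kT) = 6·e^(−0) + 3·e^(−0.781593) + 5·e^(−3.18681) = 6.00000 + 1.37303 + 0.206517 = 7.57955.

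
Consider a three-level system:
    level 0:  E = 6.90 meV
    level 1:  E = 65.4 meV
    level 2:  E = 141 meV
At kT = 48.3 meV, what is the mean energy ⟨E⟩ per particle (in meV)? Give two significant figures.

Eᵢ/kT = 0.1429, 1.354, 2.919.
Z = Σ e^(−Eᵢ/kT) = e^(−0.1429) + e^(−1.354) + e^(−2.919) = 0.8668 + 0.2582 + 0.05399 = 1.179.
⟨E⟩ = Σ Eᵢ e^(−Eᵢ/kT) / Z = (6.90·0.8668 + 65.4·0.2582 + 141·0.05399) / 1.179 = 26 meV.

26 meV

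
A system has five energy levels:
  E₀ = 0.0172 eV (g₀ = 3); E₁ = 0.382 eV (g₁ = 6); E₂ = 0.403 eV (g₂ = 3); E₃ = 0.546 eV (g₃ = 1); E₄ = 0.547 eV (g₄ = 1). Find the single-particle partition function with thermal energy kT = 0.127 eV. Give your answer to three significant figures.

Z = 3.07

Eᵢ/kT = 0.13543, 3.0079, 3.1732, 4.2992, 4.3071.
Z = Σ gᵢe^(−Eᵢ/kT) = 3·e^(−0.13543) + 6·e^(−3.0079) + 3·e^(−3.1732) + 1·e^(−4.2992) + 1·e^(−4.3071) = 2.6200 + 0.29637 + 0.12561 + 0.013579 + 0.013473 = 3.0690.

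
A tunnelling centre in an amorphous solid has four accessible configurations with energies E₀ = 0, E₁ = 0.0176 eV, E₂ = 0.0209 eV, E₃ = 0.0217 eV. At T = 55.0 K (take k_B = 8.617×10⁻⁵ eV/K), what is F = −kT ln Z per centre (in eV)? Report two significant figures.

-0.00022 eV

k_BT = 8.617×10⁻⁵ × 55.0 K = 0.004739 eV.
Eᵢ/kT = 0, 3.714, 4.410, 4.579.
Z = Σ e^(−Eᵢ/kT) = e^(−0) + e^(−3.714) + e^(−4.410) + e^(−4.579) = 1.000 + 0.02438 + 0.01216 + 0.01027 = 1.047.
F = −kT ln Z = −0.004739 × ln(1.047) = −0.004739 × 0.04593 = -0.00022 eV.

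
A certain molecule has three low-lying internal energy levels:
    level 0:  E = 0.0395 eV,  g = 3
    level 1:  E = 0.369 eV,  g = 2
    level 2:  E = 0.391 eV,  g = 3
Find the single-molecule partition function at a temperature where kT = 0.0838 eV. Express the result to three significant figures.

Eᵢ/kT = 0.47136, 4.4033, 4.6659.
Z = Σ gᵢe^(−Eᵢ/kT) = 3·e^(−0.47136) + 2·e^(−4.4033) + 3·e^(−4.6659) = 1.8725 + 0.024474 + 0.028232 = 1.9252.

Z = 1.93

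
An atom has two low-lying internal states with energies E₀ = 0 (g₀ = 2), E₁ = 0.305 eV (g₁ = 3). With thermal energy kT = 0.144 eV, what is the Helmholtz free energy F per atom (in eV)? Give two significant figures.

-0.12 eV

Eᵢ/kT = 0, 2.118.
Z = Σ gᵢe^(−Eᵢ/kT) = 2·e^(−0) + 3·e^(−2.118) = 2.000 + 0.3608 = 2.361.
F = −kT ln Z = −0.144 × ln(2.361) = −0.144 × 0.8591 = -0.12 eV.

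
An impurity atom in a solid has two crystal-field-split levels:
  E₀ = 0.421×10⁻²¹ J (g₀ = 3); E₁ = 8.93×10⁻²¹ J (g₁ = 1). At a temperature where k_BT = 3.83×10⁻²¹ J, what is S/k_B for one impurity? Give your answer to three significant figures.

Eᵢ/kT = 0.10992, 2.3316.
Z = Σ gᵢe^(−Eᵢ/kT) = 3·e^(−0.10992) + 1·e^(−2.3316) = 2.6877 + 0.097140 = 2.7848.
⟨E⟩ = Σ EᵢPᵢ = 0.71782 ×10⁻²¹ J.
S/k_B = ln Z + ⟨E⟩/kT = ln(2.7848) + 0.71782/3.83 = 1.0242 + 0.18742 = 1.21.

1.21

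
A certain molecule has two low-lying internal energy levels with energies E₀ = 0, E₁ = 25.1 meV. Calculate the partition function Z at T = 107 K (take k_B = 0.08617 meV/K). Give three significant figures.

Z = 1.07

k_BT = 0.08617 × 107 K = 9.2202 meV.
Eᵢ/kT = 0, 2.7223.
Z = Σ e^(−Eᵢ/kT) = e^(−0) + e^(−2.7223) = 1.0000 + 0.065723 = 1.0657.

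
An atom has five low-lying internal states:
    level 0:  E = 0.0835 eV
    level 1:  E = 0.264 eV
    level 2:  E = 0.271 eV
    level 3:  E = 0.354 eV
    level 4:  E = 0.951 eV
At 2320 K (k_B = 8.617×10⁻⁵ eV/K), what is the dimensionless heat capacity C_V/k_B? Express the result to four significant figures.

0.3703

k_BT = 8.617×10⁻⁵ × 2320 K = 0.199914 eV.
Eᵢ/kT = 0.417680, 1.32057, 1.35558, 1.77076, 4.75705.
Z = Σ e^(−Eᵢ/kT) = e^(−0.417680) + e^(−1.32057) + e^(−1.35558) + e^(−1.77076) + e^(−4.75705) = 0.658573 + 0.266983 + 0.257798 + 0.170204 + 0.00859092 = 1.36215.
⟨E⟩ = 0.193635 eV, ⟨E²⟩ = 0.0522932 eV².
C_V/k_B = (⟨E²⟩ − ⟨E⟩²)/(kT)² = (0.0522932 − 0.0374945)/0.0399656 = 0.3703.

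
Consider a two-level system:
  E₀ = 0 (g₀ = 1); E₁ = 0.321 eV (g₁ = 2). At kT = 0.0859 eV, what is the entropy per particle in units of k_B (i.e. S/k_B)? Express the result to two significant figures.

0.22

Eᵢ/kT = 0, 3.737.
Z = Σ gᵢe^(−Eᵢ/kT) = 1·e^(−0) + 2·e^(−3.737) = 1.000 + 0.04765 = 1.048.
⟨E⟩ = Σ EᵢPᵢ = 0.01460 eV.
S/k_B = ln Z + ⟨E⟩/kT = ln(1.048) + 0.01460/0.0859 = 0.04688 + 0.1700 = 0.22.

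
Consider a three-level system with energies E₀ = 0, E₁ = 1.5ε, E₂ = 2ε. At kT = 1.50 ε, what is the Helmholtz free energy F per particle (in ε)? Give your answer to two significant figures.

-0.73 ε

Eᵢ/kT = 0, 1.000, 1.333.
Z = Σ e^(−Eᵢ/kT) = e^(−0) + e^(−1.000) + e^(−1.333) = 1.000 + 0.3679 + 0.2637 = 1.632.
F = −kT ln Z = −1.50 × ln(1.632) = −1.50 × 0.4898 = -0.73 ε.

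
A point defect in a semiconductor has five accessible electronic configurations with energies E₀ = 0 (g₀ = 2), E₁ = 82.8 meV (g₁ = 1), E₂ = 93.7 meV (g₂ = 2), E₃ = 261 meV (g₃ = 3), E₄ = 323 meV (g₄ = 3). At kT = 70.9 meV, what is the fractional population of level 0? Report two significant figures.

Eᵢ/kT = 0, 1.168, 1.322, 3.681, 4.556.
Z = Σ gᵢe^(−Eᵢ/kT) = 2·e^(−0) + 1·e^(−1.168) + 2·e^(−1.322) + 3·e^(−3.681) + 3·e^(−4.556) = 2.000 + 0.3110 + 0.5332 + 0.07559 + 0.03151 = 2.951.
P₀ = g₀ e^(−E₀/kT) / Z = 2.000/2.951 = 0.68.

0.68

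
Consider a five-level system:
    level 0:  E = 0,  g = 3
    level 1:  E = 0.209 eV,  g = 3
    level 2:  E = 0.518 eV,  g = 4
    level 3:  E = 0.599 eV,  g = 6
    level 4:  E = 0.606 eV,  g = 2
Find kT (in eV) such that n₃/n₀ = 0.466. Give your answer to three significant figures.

n₃/n₀ = (g₃/g₀) exp[−(E₃−E₀)/kT] = 0.466.
⇒ (E₃−E₀)/kT = ln((6/3)/0.466) = ln(4.2918) = 1.4567.
kT = 0.599 eV / 1.4567 = 0.411 eV.

0.411 eV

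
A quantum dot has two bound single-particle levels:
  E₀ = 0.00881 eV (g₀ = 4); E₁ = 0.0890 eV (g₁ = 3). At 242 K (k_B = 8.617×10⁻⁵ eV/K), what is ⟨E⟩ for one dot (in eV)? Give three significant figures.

0.0101 eV

k_BT = 8.617×10⁻⁵ × 242 K = 0.020853 eV.
Eᵢ/kT = 0.42248, 4.2680.
Z = Σ gᵢe^(−Eᵢ/kT) = 4·e^(−0.42248) + 3·e^(−4.2680) = 2.6217 + 0.042029 = 2.6637.
⟨E⟩ = Σ Eᵢ gᵢe^(−Eᵢ/kT) / Z = (0.00881·2.6217 + 0.0890·0.042029) / 2.6637 = 0.0101 eV.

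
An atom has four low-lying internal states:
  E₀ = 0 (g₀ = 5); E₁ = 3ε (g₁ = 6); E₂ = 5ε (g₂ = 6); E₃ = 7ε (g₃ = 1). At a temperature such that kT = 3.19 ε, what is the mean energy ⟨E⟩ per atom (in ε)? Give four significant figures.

Eᵢ/kT = 0, 0.940439, 1.56740, 2.19436.
Z = Σ gᵢe^(−Eᵢ/kT) = 5·e^(−0) + 6·e^(−0.940439) + 6·e^(−1.56740) + 1·e^(−2.19436) = 5.00000 + 2.34274 + 1.25152 + 0.111430 = 8.70569.
⟨E⟩ = Σ Eᵢ gᵢe^(−Eᵢ/kT) / Z = (0·5.00000 + 3·2.34274 + 5·1.25152 + 7·0.111430) / 8.70569 = 1.616 ε.

1.616 ε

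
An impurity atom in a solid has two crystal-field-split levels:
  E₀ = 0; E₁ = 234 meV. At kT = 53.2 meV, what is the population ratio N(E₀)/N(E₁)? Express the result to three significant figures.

81.3

n₀/n₁ = exp[−(E₀−E₁)/kT] = exp(−(-234 meV)/(53.2 meV)) = exp(4.3985) = 81.3.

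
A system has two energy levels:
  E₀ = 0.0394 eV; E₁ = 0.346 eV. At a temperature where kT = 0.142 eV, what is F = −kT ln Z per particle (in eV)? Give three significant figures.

0.0239 eV

Eᵢ/kT = 0.27746, 2.4366.
Z = Σ e^(−Eᵢ/kT) = e^(−0.27746) + e^(−2.4366) = 0.75771 + 0.087458 = 0.84517.
F = −kT ln Z = −0.142 × ln(0.84517) = −0.142 × -0.16822 = 0.0239 eV.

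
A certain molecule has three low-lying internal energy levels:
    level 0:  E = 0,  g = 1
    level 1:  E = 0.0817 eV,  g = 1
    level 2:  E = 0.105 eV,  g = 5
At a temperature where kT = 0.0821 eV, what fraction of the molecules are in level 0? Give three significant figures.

Eᵢ/kT = 0, 0.99513, 1.2789.
Z = Σ gᵢe^(−Eᵢ/kT) = 1·e^(−0) + 1·e^(−0.99513) + 5·e^(−1.2789) = 1.0000 + 0.36968 + 1.3917 = 2.7614.
P₀ = g₀ e^(−E₀/kT) / Z = 1.0000/2.7614 = 0.362.

0.362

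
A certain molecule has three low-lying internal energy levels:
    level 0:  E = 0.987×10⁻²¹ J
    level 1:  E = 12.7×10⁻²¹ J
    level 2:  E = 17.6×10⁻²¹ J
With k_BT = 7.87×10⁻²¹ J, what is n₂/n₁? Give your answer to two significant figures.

0.54

n₂/n₁ = exp[−(E₂−E₁)/kT] = exp(−(4.9 ×10⁻²¹ J)/(7.87 ×10⁻²¹ J)) = exp(-0.6226) = 0.54.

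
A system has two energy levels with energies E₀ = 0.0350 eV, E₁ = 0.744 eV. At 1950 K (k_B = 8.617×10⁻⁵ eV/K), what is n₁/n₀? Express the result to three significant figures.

k_BT = 8.617×10⁻⁵ × 1950 K = 0.16803 eV.
n₁/n₀ = exp[−(E₁−E₀)/kT] = exp(−(0.7090 eV)/(0.16803 eV)) = exp(-4.2195) = 0.0147.

0.0147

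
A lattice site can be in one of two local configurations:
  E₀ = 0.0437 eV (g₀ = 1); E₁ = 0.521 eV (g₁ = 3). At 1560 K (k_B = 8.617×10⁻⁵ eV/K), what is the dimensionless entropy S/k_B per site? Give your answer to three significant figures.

k_BT = 8.617×10⁻⁵ × 1560 K = 0.13443 eV.
Eᵢ/kT = 0.32508, 3.8756.
Z = Σ gᵢe^(−Eᵢ/kT) = 1·e^(−0.32508) + 3·e^(−3.8756) = 0.72247 + 0.062226 = 0.78470.
⟨E⟩ = Σ EᵢPᵢ = 0.081549 eV.
S/k_B = ln Z + ⟨E⟩/kT = ln(0.78470) + 0.081549/0.13443 = -0.24245 + 0.60663 = 0.364.

0.364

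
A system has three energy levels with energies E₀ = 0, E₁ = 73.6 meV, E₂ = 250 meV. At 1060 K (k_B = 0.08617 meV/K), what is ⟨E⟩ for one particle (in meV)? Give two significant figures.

k_BT = 0.08617 × 1060 K = 91.34 meV.
Eᵢ/kT = 0, 0.8058, 2.737.
Z = Σ e^(−Eᵢ/kT) = e^(−0) + e^(−0.8058) + e^(−2.737) = 1.000 + 0.4467 + 0.06476 = 1.511.
⟨E⟩ = Σ Eᵢ e^(−Eᵢ/kT) / Z = (0·1.000 + 73.6·0.4467 + 250·0.06476) / 1.511 = 32 meV.

32 meV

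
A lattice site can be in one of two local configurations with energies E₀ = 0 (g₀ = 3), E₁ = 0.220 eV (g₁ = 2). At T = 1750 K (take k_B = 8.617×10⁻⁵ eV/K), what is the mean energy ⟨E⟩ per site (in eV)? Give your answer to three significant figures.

k_BT = 8.617×10⁻⁵ × 1750 K = 0.15080 eV.
Eᵢ/kT = 0, 1.4589.
Z = Σ gᵢe^(−Eᵢ/kT) = 3·e^(−0) + 2·e^(−1.4589) = 3.0000 + 0.46498 = 3.4650.
⟨E⟩ = Σ Eᵢ gᵢe^(−Eᵢ/kT) / Z = (0·3.0000 + 0.220·0.46498) / 3.4650 = 0.0295 eV.

0.0295 eV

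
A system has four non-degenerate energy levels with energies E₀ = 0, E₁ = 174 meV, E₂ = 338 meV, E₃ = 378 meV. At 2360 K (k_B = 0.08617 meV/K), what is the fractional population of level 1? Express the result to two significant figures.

0.24

k_BT = 0.08617 × 2360 K = 203.4 meV.
Eᵢ/kT = 0, 0.8555, 1.662, 1.858.
Z = Σ e^(−Eᵢ/kT) = e^(−0) + e^(−0.8555) + e^(−1.662) + e^(−1.858) = 1.000 + 0.4251 + 0.1898 + 0.1560 = 1.771.
P₁ = e^(−E₁/kT) / Z = 0.4251/1.771 = 0.24.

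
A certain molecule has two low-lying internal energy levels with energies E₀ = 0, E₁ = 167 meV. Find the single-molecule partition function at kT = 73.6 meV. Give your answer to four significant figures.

Z = 1.103

Eᵢ/kT = 0, 2.26902.
Z = Σ e^(−Eᵢ/kT) = e^(−0) + e^(−2.26902) = 1.00000 + 0.103413 = 1.10341.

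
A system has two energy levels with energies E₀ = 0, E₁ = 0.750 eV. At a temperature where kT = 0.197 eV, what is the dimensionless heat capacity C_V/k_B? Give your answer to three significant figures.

0.308

Eᵢ/kT = 0, 3.8071.
Z = Σ e^(−Eᵢ/kT) = e^(−0) + e^(−3.8071) = 1.0000 + 0.022213 = 1.0222.
⟨E⟩ = 0.016298 eV, ⟨E²⟩ = 0.012223 eV².
C_V/k_B = (⟨E²⟩ − ⟨E⟩²)/(kT)² = (0.012223 − 0.00026562)/0.038809 = 0.308.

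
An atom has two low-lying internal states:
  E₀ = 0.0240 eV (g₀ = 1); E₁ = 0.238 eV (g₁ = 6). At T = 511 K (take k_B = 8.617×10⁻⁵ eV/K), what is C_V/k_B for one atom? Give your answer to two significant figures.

1.0

k_BT = 8.617×10⁻⁵ × 511 K = 0.04403 eV.
Eᵢ/kT = 0.5451, 5.405.
Z = Σ gᵢe^(−Eᵢ/kT) = 1·e^(−0.5451) + 6·e^(−5.405) = 0.5798 + 0.02696 = 0.6068.
⟨E⟩ = 0.03351 eV, ⟨E²⟩ = 0.003067 eV².
C_V/k_B = (⟨E²⟩ − ⟨E⟩²)/(kT)² = (0.003067 − 0.001123)/0.001939 = 1.0.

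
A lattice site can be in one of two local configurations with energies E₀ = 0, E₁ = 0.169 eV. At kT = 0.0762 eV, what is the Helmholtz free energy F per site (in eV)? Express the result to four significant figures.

-0.007873 eV

Eᵢ/kT = 0, 2.21785.
Z = Σ e^(−Eᵢ/kT) = e^(−0) + e^(−2.21785) = 1.00000 + 0.108843 = 1.10884.
F = −kT ln Z = −0.0762 × ln(1.10884) = −0.0762 × 0.103314 = -0.007873 eV.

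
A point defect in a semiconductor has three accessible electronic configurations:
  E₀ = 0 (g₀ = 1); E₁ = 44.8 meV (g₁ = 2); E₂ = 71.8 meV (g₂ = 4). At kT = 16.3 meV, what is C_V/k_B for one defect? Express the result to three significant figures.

1.40

Eᵢ/kT = 0, 2.7485, 4.4049.
Z = Σ gᵢe^(−Eᵢ/kT) = 1·e^(−0) + 2·e^(−2.7485) + 4·e^(−4.4049) = 1.0000 + 0.12805 + 0.048869 = 1.1769.
⟨E⟩ = 7.8558 meV, ⟨E²⟩ = 432.44 meV².
C_V/k_B = (⟨E²⟩ − ⟨E⟩²)/(kT)² = (432.44 − 61.714)/265.69 = 1.40.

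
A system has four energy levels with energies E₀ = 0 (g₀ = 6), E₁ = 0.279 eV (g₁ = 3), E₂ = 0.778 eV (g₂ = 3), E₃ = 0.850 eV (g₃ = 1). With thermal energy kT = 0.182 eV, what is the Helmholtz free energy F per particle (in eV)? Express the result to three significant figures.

Eᵢ/kT = 0, 1.5330, 4.2747, 4.6703.
Z = Σ gᵢe^(−Eᵢ/kT) = 6·e^(−0) + 3·e^(−1.5330) + 3·e^(−4.2747) + 1·e^(−4.6703) = 6.0000 + 0.64766 + 0.041749 + 0.0093695 = 6.6988.
F = −kT ln Z = −0.182 × ln(6.6988) = −0.182 × 1.9019 = -0.346 eV.

-0.346 eV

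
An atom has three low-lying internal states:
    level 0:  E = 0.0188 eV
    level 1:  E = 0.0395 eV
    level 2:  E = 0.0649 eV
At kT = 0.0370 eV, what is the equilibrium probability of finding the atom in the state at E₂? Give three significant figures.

0.155

Eᵢ/kT = 0.50811, 1.0676, 1.7541.
Z = Σ e^(−Eᵢ/kT) = e^(−0.50811) + e^(−1.0676) + e^(−1.7541) = 0.60163 + 0.34383 + 0.17306 = 1.1185.
P₂ = e^(−E₂/kT) / Z = 0.17306/1.1185 = 0.155.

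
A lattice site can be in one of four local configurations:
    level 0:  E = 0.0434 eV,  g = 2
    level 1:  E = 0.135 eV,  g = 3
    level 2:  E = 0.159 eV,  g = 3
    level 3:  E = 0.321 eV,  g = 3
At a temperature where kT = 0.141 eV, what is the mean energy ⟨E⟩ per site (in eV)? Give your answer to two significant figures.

0.12 eV

Eᵢ/kT = 0.3078, 0.9574, 1.128, 2.277.
Z = Σ gᵢe^(−Eᵢ/kT) = 2·e^(−0.3078) + 3·e^(−0.9574) + 3·e^(−1.128) + 3·e^(−2.277) = 1.470 + 1.152 + 0.9710 + 0.3078 = 3.901.
⟨E⟩ = Σ Eᵢ gᵢe^(−Eᵢ/kT) / Z = (0.0434·1.470 + 0.135·1.152 + 0.159·0.9710 + 0.321·0.3078) / 3.901 = 0.12 eV.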